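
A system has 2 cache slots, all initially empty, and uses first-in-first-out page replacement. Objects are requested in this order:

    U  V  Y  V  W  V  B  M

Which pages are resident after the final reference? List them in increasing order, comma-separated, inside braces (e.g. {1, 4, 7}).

{B, M}

U -> miss, frames [U]
V -> miss, frames [U, V]
Y -> miss, evict U, frames [V, Y]
V -> hit
W -> miss, evict V, frames [Y, W]
V -> miss, evict Y, frames [W, V]
B -> miss, evict W, frames [V, B]
M -> miss, evict V, frames [B, M]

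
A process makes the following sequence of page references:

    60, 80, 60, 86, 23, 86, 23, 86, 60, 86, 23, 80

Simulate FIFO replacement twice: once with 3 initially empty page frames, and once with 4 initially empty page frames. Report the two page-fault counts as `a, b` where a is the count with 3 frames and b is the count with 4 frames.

3 frames: F F . F F . . . F . . F → 6 faults.
4 frames: F F . F F . . . . . . . → 4 faults.
4 < 6: adding a frame reduced faults, as is typical.

6, 4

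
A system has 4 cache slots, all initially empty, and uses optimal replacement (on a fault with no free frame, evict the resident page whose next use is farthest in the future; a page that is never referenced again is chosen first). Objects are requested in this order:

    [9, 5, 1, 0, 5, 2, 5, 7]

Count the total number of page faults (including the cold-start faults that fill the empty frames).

6

9: miss, frames {9}
5: miss, frames {9,5}
1: miss, frames {9,5,1}
0: miss, frames {9,5,1,0}
5: hit
2: miss, evict 0, frames {9,5,1,2}
5: hit
7: miss, evict 2, frames {9,5,1,7}
Page faults: 6.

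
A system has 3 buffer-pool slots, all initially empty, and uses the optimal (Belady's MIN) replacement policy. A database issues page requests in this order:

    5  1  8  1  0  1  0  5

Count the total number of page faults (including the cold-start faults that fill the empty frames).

5: miss, frames [5]
1: miss, frames [5, 1]
8: miss, frames [5, 1, 8]
1: hit
0: miss, evict 8, frames [5, 1, 0]
1: hit
0: hit
5: hit
Page faults: 4.

4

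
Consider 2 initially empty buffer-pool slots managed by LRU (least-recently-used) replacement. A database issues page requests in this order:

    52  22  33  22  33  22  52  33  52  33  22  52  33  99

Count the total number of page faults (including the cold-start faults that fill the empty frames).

9

52 -> miss, frames (52)
22 -> miss, frames (52 22)
33 -> miss, evict 52, frames (22 33)
22 -> hit
33 -> hit
22 -> hit
52 -> miss, evict 33, frames (22 52)
33 -> miss, evict 22, frames (52 33)
52 -> hit
33 -> hit
22 -> miss, evict 52, frames (33 22)
52 -> miss, evict 33, frames (22 52)
33 -> miss, evict 22, frames (52 33)
99 -> miss, evict 52, frames (33 99)
Page faults: 9.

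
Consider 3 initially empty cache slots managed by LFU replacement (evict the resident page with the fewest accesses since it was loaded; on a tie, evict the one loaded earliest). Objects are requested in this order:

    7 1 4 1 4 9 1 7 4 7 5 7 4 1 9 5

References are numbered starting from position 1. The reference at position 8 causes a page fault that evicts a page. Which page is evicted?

9

pos 1: 7: fault, frames {7}
pos 2: 1: fault, frames {7,1}
pos 3: 4: fault, frames {7,1,4}
pos 4: 1: hit
pos 5: 4: hit
pos 6: 9: fault, evict 7, frames {1,4,9}
pos 7: 1: hit
pos 8: 7: fault, evict 9, frames {1,4,7}
At position 8, page 9 is evicted.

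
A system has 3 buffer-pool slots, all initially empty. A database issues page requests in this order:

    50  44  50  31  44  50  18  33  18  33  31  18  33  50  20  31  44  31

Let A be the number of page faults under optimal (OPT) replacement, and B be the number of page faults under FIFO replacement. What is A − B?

-1

Under OPT: F F . F . . F F . . . . . F F . F . → 8 faults.
Under FIFO: F F . F . . F F . . . . . F F F F . → 9 faults.
A − B = 8 − 9 = -1.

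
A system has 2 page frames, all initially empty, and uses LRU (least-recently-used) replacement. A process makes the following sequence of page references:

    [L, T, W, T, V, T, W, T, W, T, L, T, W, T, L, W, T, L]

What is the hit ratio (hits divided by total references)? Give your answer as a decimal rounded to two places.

L → miss, frames [L]
T → miss, frames [L, T]
W → miss, evict L, frames [T, W]
T → hit
V → miss, evict W, frames [T, V]
T → hit
W → miss, evict V, frames [T, W]
T → hit
W → hit
T → hit
L → miss, evict W, frames [T, L]
T → hit
W → miss, evict L, frames [T, W]
T → hit
L → miss, evict W, frames [T, L]
W → miss, evict T, frames [L, W]
T → miss, evict L, frames [W, T]
L → miss, evict W, frames [T, L]
Hits: 7 of 18 references → 7/18 = 0.3889.

0.39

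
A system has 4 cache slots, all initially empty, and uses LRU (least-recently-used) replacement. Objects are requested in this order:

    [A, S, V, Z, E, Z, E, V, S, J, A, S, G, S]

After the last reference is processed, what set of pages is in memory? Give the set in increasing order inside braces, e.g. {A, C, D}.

{A, G, J, S}

A → miss, frames (A)
S → miss, frames (A S)
V → miss, frames (A S V)
Z → miss, frames (A S V Z)
E → miss, evict A, frames (S V Z E)
Z → hit
E → hit
V → hit
S → hit
J → miss, evict Z, frames (E V S J)
A → miss, evict E, frames (V S J A)
S → hit
G → miss, evict V, frames (J A S G)
S → hit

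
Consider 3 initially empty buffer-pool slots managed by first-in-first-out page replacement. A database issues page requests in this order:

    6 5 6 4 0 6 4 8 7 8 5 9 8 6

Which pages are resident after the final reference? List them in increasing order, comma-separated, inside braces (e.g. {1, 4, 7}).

{6, 8, 9}

6 → miss, frames {6}
5 → miss, frames {6,5}
6 → hit
4 → miss, frames {6,5,4}
0 → miss, evict 6, frames {5,4,0}
6 → miss, evict 5, frames {4,0,6}
4 → hit
8 → miss, evict 4, frames {0,6,8}
7 → miss, evict 0, frames {6,8,7}
8 → hit
5 → miss, evict 6, frames {8,7,5}
9 → miss, evict 8, frames {7,5,9}
8 → miss, evict 7, frames {5,9,8}
6 → miss, evict 5, frames {9,8,6}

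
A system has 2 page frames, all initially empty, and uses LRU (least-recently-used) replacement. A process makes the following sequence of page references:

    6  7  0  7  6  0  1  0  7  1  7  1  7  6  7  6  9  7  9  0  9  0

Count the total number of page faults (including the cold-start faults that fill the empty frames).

12

6 → fault, frames {6}
7 → fault, frames {6,7}
0 → fault, evict 6, frames {7,0}
7 → hit
6 → fault, evict 0, frames {7,6}
0 → fault, evict 7, frames {6,0}
1 → fault, evict 6, frames {0,1}
0 → hit
7 → fault, evict 1, frames {0,7}
1 → fault, evict 0, frames {7,1}
7 → hit
1 → hit
7 → hit
6 → fault, evict 1, frames {7,6}
7 → hit
6 → hit
9 → fault, evict 7, frames {6,9}
7 → fault, evict 6, frames {9,7}
9 → hit
0 → fault, evict 7, frames {9,0}
9 → hit
0 → hit
Page faults: 12.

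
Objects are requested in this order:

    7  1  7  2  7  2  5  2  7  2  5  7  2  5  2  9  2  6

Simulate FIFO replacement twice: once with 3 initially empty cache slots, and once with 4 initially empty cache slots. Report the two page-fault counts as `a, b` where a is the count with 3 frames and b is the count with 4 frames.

3 frames: F F . F . . F . F . . . . . . F F F → 8 faults.
4 frames: F F . F . . F . . . . . . . . F . F → 6 faults.
6 < 8: adding a frame reduced faults, as is typical.

8, 6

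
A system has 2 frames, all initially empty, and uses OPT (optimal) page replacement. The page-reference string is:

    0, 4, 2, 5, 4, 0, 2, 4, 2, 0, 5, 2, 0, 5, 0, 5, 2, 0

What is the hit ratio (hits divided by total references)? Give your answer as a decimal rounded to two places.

0.44

0: fault, frames (0)
4: fault, frames (0 4)
2: fault, evict 0, frames (4 2)
5: fault, evict 2, frames (4 5)
4: hit
0: fault, evict 5, frames (4 0)
2: fault, evict 0, frames (4 2)
4: hit
2: hit
0: fault, evict 4, frames (2 0)
5: fault, evict 0, frames (2 5)
2: hit
0: fault, evict 2, frames (5 0)
5: hit
0: hit
5: hit
2: fault, evict 5, frames (0 2)
0: hit
Hits: 8 of 18 references → 8/18 = 0.4444.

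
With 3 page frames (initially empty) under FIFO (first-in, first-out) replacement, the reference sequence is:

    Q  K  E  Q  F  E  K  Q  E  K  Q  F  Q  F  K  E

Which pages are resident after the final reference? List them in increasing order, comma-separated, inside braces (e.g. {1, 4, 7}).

Q → miss, frames [Q]
K → miss, frames [Q, K]
E → miss, frames [Q, K, E]
Q → hit
F → miss, evict Q, frames [K, E, F]
E → hit
K → hit
Q → miss, evict K, frames [E, F, Q]
E → hit
K → miss, evict E, frames [F, Q, K]
Q → hit
F → hit
Q → hit
F → hit
K → hit
E → miss, evict F, frames [Q, K, E]

{E, K, Q}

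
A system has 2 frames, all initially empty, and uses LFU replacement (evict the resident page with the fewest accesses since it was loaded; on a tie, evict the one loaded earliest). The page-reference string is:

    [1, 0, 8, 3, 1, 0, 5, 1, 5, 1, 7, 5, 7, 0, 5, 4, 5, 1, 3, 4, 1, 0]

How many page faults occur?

1: fault, frames [1]
0: fault, frames [1, 0]
8: fault, evict 1, frames [0, 8]
3: fault, evict 0, frames [8, 3]
1: fault, evict 8, frames [3, 1]
0: fault, evict 3, frames [1, 0]
5: fault, evict 1, frames [0, 5]
1: fault, evict 0, frames [5, 1]
5: hit
1: hit
7: fault, evict 5, frames [1, 7]
5: fault, evict 7, frames [1, 5]
7: fault, evict 5, frames [1, 7]
0: fault, evict 7, frames [1, 0]
5: fault, evict 0, frames [1, 5]
4: fault, evict 5, frames [1, 4]
5: fault, evict 4, frames [1, 5]
1: hit
3: fault, evict 5, frames [1, 3]
4: fault, evict 3, frames [1, 4]
1: hit
0: fault, evict 4, frames [1, 0]
Page faults: 18.

18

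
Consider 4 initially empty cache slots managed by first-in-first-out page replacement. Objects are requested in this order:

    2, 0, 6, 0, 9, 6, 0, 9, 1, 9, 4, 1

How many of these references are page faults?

6

2 -> miss, frames [2]
0 -> miss, frames [2, 0]
6 -> miss, frames [2, 0, 6]
0 -> hit
9 -> miss, frames [2, 0, 6, 9]
6 -> hit
0 -> hit
9 -> hit
1 -> miss, evict 2, frames [0, 6, 9, 1]
9 -> hit
4 -> miss, evict 0, frames [6, 9, 1, 4]
1 -> hit
Page faults: 6.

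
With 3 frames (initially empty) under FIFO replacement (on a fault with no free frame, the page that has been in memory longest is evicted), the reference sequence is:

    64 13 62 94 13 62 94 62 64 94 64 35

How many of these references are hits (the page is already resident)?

6

64 → fault, frames [64]
13 → fault, frames [64, 13]
62 → fault, frames [64, 13, 62]
94 → fault, evict 64, frames [13, 62, 94]
13 → hit
62 → hit
94 → hit
62 → hit
64 → fault, evict 13, frames [62, 94, 64]
94 → hit
64 → hit
35 → fault, evict 62, frames [94, 64, 35]
Hits: 6.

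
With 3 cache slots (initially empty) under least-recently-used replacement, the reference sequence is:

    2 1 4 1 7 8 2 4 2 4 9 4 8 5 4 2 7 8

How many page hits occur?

5

2 -> fault, frames {2}
1 -> fault, frames {2,1}
4 -> fault, frames {2,1,4}
1 -> hit
7 -> fault, evict 2, frames {4,1,7}
8 -> fault, evict 4, frames {1,7,8}
2 -> fault, evict 1, frames {7,8,2}
4 -> fault, evict 7, frames {8,2,4}
2 -> hit
4 -> hit
9 -> fault, evict 8, frames {2,4,9}
4 -> hit
8 -> fault, evict 2, frames {9,4,8}
5 -> fault, evict 9, frames {4,8,5}
4 -> hit
2 -> fault, evict 8, frames {5,4,2}
7 -> fault, evict 5, frames {4,2,7}
8 -> fault, evict 4, frames {2,7,8}
Hits: 5.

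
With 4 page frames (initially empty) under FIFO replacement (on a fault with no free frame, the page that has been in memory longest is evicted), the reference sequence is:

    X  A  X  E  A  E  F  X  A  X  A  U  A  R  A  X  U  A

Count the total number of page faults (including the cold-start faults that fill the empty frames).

X: fault, frames (X)
A: fault, frames (X A)
X: hit
E: fault, frames (X A E)
A: hit
E: hit
F: fault, frames (X A E F)
X: hit
A: hit
X: hit
A: hit
U: fault, evict X, frames (A E F U)
A: hit
R: fault, evict A, frames (E F U R)
A: fault, evict E, frames (F U R A)
X: fault, evict F, frames (U R A X)
U: hit
A: hit
Page faults: 8.

8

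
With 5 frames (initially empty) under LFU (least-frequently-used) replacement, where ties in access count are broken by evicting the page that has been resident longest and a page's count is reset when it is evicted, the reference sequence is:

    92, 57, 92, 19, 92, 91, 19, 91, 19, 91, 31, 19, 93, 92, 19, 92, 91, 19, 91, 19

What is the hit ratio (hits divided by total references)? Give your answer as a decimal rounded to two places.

0.70

92 -> miss, frames {92}
57 -> miss, frames {92,57}
92 -> hit
19 -> miss, frames {92,57,19}
92 -> hit
91 -> miss, frames {92,57,19,91}
19 -> hit
91 -> hit
19 -> hit
91 -> hit
31 -> miss, frames {92,57,19,91,31}
19 -> hit
93 -> miss, evict 57, frames {92,19,91,31,93}
92 -> hit
19 -> hit
92 -> hit
91 -> hit
19 -> hit
91 -> hit
19 -> hit
Hits: 14 of 20 references → 14/20 = 0.7000.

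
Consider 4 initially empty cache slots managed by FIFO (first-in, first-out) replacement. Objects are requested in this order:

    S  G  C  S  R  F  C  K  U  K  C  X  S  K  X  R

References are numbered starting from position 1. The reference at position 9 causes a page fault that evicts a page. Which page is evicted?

C

pos 1: S -> fault, frames {S}
pos 2: G -> fault, frames {S,G}
pos 3: C -> fault, frames {S,G,C}
pos 4: S -> hit
pos 5: R -> fault, frames {S,G,C,R}
pos 6: F -> fault, evict S, frames {G,C,R,F}
pos 7: C -> hit
pos 8: K -> fault, evict G, frames {C,R,F,K}
pos 9: U -> fault, evict C, frames {R,F,K,U}
At position 9, page C is evicted.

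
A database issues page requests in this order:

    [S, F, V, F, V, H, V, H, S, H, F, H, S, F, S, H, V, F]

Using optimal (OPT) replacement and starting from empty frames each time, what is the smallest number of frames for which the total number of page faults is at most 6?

3

f=1: 18 faults
f=2: 9 faults
f=3: 6 faults
f=4: 4 faults
Smallest f with faults ≤ 6 is 3.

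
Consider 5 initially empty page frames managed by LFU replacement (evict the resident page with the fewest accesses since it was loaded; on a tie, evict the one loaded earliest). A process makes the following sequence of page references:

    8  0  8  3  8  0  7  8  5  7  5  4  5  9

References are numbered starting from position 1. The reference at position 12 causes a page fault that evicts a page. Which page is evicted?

3

pos 1: 8 -> miss, frames (8)
pos 2: 0 -> miss, frames (8 0)
pos 3: 8 -> hit
pos 4: 3 -> miss, frames (8 0 3)
pos 5: 8 -> hit
pos 6: 0 -> hit
pos 7: 7 -> miss, frames (8 0 3 7)
pos 8: 8 -> hit
pos 9: 5 -> miss, frames (8 0 3 7 5)
pos 10: 7 -> hit
pos 11: 5 -> hit
pos 12: 4 -> miss, evict 3, frames (8 0 7 5 4)
At position 12, page 3 is evicted.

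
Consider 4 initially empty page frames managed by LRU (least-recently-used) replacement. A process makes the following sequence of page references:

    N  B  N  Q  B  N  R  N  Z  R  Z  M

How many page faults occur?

N -> fault, frames {N}
B -> fault, frames {N,B}
N -> hit
Q -> fault, frames {B,N,Q}
B -> hit
N -> hit
R -> fault, frames {Q,B,N,R}
N -> hit
Z -> fault, evict Q, frames {B,R,N,Z}
R -> hit
Z -> hit
M -> fault, evict B, frames {N,R,Z,M}
Page faults: 6.

6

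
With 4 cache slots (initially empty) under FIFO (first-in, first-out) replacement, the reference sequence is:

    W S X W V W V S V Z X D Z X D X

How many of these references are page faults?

6

W → fault, frames {W}
S → fault, frames {W,S}
X → fault, frames {W,S,X}
W → hit
V → fault, frames {W,S,X,V}
W → hit
V → hit
S → hit
V → hit
Z → fault, evict W, frames {S,X,V,Z}
X → hit
D → fault, evict S, frames {X,V,Z,D}
Z → hit
X → hit
D → hit
X → hit
Page faults: 6.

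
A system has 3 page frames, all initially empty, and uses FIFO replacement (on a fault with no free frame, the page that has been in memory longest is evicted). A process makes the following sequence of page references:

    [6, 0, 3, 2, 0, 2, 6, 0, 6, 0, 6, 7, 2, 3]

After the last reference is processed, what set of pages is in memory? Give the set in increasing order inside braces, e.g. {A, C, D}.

6 → miss, frames [6]
0 → miss, frames [6, 0]
3 → miss, frames [6, 0, 3]
2 → miss, evict 6, frames [0, 3, 2]
0 → hit
2 → hit
6 → miss, evict 0, frames [3, 2, 6]
0 → miss, evict 3, frames [2, 6, 0]
6 → hit
0 → hit
6 → hit
7 → miss, evict 2, frames [6, 0, 7]
2 → miss, evict 6, frames [0, 7, 2]
3 → miss, evict 0, frames [7, 2, 3]

{2, 3, 7}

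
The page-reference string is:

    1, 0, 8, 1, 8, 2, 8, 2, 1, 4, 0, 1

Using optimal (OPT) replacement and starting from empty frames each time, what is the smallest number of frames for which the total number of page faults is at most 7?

f=1: 12 faults
f=2: 7 faults
f=3: 6 faults
f=4: 5 faults
f=5: 5 faults
Smallest f with faults ≤ 7 is 2.

2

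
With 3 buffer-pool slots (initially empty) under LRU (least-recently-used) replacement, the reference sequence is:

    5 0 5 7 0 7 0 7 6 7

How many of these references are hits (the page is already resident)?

5 → miss, frames (5)
0 → miss, frames (5 0)
5 → hit
7 → miss, frames (0 5 7)
0 → hit
7 → hit
0 → hit
7 → hit
6 → miss, evict 5, frames (0 7 6)
7 → hit
Hits: 6.

6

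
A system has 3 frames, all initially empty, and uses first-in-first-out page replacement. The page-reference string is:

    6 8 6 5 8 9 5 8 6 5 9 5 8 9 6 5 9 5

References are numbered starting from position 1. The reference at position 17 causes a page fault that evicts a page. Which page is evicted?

6

pos 1: 6 -> miss, frames {6}
pos 2: 8 -> miss, frames {6,8}
pos 3: 6 -> hit
pos 4: 5 -> miss, frames {6,8,5}
pos 5: 8 -> hit
pos 6: 9 -> miss, evict 6, frames {8,5,9}
pos 7: 5 -> hit
pos 8: 8 -> hit
pos 9: 6 -> miss, evict 8, frames {5,9,6}
pos 10: 5 -> hit
pos 11: 9 -> hit
pos 12: 5 -> hit
pos 13: 8 -> miss, evict 5, frames {9,6,8}
pos 14: 9 -> hit
pos 15: 6 -> hit
pos 16: 5 -> miss, evict 9, frames {6,8,5}
pos 17: 9 -> miss, evict 6, frames {8,5,9}
At position 17, page 6 is evicted.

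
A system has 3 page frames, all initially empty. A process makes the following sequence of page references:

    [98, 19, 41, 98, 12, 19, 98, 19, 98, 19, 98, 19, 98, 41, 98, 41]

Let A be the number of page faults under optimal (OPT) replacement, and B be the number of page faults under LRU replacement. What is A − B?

Under OPT: F F F . F . . . . . . . . F . . → 5 faults.
Under LRU: F F F . F F . . . . . . . F . . → 6 faults.
A − B = 5 − 6 = -1.

-1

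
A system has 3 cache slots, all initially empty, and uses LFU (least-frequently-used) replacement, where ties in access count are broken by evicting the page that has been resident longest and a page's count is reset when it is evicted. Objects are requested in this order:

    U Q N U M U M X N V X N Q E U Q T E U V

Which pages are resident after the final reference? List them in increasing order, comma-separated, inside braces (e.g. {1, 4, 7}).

U -> miss, frames [U]
Q -> miss, frames [U, Q]
N -> miss, frames [U, Q, N]
U -> hit
M -> miss, evict Q, frames [U, N, M]
U -> hit
M -> hit
X -> miss, evict N, frames [U, M, X]
N -> miss, evict X, frames [U, M, N]
V -> miss, evict N, frames [U, M, V]
X -> miss, evict V, frames [U, M, X]
N -> miss, evict X, frames [U, M, N]
Q -> miss, evict N, frames [U, M, Q]
E -> miss, evict Q, frames [U, M, E]
U -> hit
Q -> miss, evict E, frames [U, M, Q]
T -> miss, evict Q, frames [U, M, T]
E -> miss, evict T, frames [U, M, E]
U -> hit
V -> miss, evict E, frames [U, M, V]

{M, U, V}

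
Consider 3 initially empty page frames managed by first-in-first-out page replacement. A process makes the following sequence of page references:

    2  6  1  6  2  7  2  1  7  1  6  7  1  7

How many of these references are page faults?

8

2 → miss, frames {2}
6 → miss, frames {2,6}
1 → miss, frames {2,6,1}
6 → hit
2 → hit
7 → miss, evict 2, frames {6,1,7}
2 → miss, evict 6, frames {1,7,2}
1 → hit
7 → hit
1 → hit
6 → miss, evict 1, frames {7,2,6}
7 → hit
1 → miss, evict 7, frames {2,6,1}
7 → miss, evict 2, frames {6,1,7}
Page faults: 8.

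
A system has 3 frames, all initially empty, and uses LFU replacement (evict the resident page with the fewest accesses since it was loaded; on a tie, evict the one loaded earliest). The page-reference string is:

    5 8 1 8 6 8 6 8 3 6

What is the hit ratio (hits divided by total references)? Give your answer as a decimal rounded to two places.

5: fault, frames (5)
8: fault, frames (5 8)
1: fault, frames (5 8 1)
8: hit
6: fault, evict 5, frames (8 1 6)
8: hit
6: hit
8: hit
3: fault, evict 1, frames (8 6 3)
6: hit
Hits: 5 of 10 references → 5/10 = 0.5000.

0.50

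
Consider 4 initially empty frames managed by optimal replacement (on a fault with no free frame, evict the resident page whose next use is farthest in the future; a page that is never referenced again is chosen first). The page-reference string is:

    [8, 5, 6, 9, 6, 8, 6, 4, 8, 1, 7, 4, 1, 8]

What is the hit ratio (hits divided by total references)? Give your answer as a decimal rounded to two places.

8: fault, frames (8)
5: fault, frames (8 5)
6: fault, frames (8 5 6)
9: fault, frames (8 5 6 9)
6: hit
8: hit
6: hit
4: fault, evict 9, frames (8 5 6 4)
8: hit
1: fault, evict 6, frames (8 5 4 1)
7: fault, evict 5, frames (8 4 1 7)
4: hit
1: hit
8: hit
Hits: 7 of 14 references → 7/14 = 0.5000.

0.50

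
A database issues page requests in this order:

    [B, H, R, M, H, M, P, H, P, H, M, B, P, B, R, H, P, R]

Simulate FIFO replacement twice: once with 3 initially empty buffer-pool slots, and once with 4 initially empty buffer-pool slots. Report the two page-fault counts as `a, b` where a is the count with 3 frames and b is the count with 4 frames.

3 frames: F F F F . . F F . . . F . . F . F . → 9 faults.
4 frames: F F F F . . F . . . . F . . . F . F → 8 faults.
8 < 9: adding a frame reduced faults, as is typical.

9, 8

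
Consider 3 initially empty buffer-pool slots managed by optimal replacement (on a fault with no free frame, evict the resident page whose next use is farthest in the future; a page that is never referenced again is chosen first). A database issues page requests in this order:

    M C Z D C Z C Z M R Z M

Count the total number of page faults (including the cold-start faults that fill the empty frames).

M -> fault, frames [M]
C -> fault, frames [M, C]
Z -> fault, frames [M, C, Z]
D -> fault, evict M, frames [C, Z, D]
C -> hit
Z -> hit
C -> hit
Z -> hit
M -> fault, evict D, frames [C, Z, M]
R -> fault, evict C, frames [Z, M, R]
Z -> hit
M -> hit
Page faults: 6.

6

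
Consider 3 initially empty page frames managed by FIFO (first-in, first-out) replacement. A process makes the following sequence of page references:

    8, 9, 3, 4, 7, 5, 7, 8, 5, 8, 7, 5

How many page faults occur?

7

8 → miss, frames (8)
9 → miss, frames (8 9)
3 → miss, frames (8 9 3)
4 → miss, evict 8, frames (9 3 4)
7 → miss, evict 9, frames (3 4 7)
5 → miss, evict 3, frames (4 7 5)
7 → hit
8 → miss, evict 4, frames (7 5 8)
5 → hit
8 → hit
7 → hit
5 → hit
Page faults: 7.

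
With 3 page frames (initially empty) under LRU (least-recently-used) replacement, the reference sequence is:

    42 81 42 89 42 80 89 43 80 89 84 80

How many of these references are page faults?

42 → fault, frames [42]
81 → fault, frames [42, 81]
42 → hit
89 → fault, frames [81, 42, 89]
42 → hit
80 → fault, evict 81, frames [89, 42, 80]
89 → hit
43 → fault, evict 42, frames [80, 89, 43]
80 → hit
89 → hit
84 → fault, evict 43, frames [80, 89, 84]
80 → hit
Page faults: 6.

6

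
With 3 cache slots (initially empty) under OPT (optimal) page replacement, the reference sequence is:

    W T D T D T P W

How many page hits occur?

W → miss, frames (W)
T → miss, frames (W T)
D → miss, frames (W T D)
T → hit
D → hit
T → hit
P → miss, evict D, frames (W T P)
W → hit
Hits: 4.

4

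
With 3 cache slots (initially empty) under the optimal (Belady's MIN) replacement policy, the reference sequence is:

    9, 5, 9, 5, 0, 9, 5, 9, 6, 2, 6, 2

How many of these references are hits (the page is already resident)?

7

9 → miss, frames [9]
5 → miss, frames [9, 5]
9 → hit
5 → hit
0 → miss, frames [9, 5, 0]
9 → hit
5 → hit
9 → hit
6 → miss, evict 0, frames [9, 5, 6]
2 → miss, evict 5, frames [9, 6, 2]
6 → hit
2 → hit
Hits: 7.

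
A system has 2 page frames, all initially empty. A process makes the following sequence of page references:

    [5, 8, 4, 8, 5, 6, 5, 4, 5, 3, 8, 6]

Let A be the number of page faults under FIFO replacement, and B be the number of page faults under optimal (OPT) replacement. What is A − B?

Under FIFO: F F F . F F . F F F F F → 10 faults.
Under OPT: F F F . F F . F . F F F → 9 faults.
A − B = 10 − 9 = 1.

1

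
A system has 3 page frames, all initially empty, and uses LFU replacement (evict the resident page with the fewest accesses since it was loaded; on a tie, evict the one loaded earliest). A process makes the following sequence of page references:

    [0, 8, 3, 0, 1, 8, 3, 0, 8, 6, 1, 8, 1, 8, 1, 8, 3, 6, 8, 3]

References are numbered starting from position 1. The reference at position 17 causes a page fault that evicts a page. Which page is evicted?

0

pos 1: 0 → fault, frames [0]
pos 2: 8 → fault, frames [0, 8]
pos 3: 3 → fault, frames [0, 8, 3]
pos 4: 0 → hit
pos 5: 1 → fault, evict 8, frames [0, 3, 1]
pos 6: 8 → fault, evict 3, frames [0, 1, 8]
pos 7: 3 → fault, evict 1, frames [0, 8, 3]
pos 8: 0 → hit
pos 9: 8 → hit
pos 10: 6 → fault, evict 3, frames [0, 8, 6]
pos 11: 1 → fault, evict 6, frames [0, 8, 1]
pos 12: 8 → hit
pos 13: 1 → hit
pos 14: 8 → hit
pos 15: 1 → hit
pos 16: 8 → hit
pos 17: 3 → fault, evict 0, frames [8, 1, 3]
At position 17, page 0 is evicted.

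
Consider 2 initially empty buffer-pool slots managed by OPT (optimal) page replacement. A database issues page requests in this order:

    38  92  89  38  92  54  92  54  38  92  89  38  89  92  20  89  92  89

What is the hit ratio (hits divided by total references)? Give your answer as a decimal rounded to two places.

38: miss, frames {38}
92: miss, frames {38,92}
89: miss, evict 92, frames {38,89}
38: hit
92: miss, evict 89, frames {38,92}
54: miss, evict 38, frames {92,54}
92: hit
54: hit
38: miss, evict 54, frames {92,38}
92: hit
89: miss, evict 92, frames {38,89}
38: hit
89: hit
92: miss, evict 38, frames {89,92}
20: miss, evict 92, frames {89,20}
89: hit
92: miss, evict 20, frames {89,92}
89: hit
Hits: 8 of 18 references → 8/18 = 0.4444.

0.44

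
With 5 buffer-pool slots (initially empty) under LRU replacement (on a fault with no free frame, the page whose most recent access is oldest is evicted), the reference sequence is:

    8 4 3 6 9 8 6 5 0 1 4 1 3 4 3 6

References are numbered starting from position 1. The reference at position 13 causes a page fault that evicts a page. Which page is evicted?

pos 1: 8 → miss, frames (8)
pos 2: 4 → miss, frames (8 4)
pos 3: 3 → miss, frames (8 4 3)
pos 4: 6 → miss, frames (8 4 3 6)
pos 5: 9 → miss, frames (8 4 3 6 9)
pos 6: 8 → hit
pos 7: 6 → hit
pos 8: 5 → miss, evict 4, frames (3 9 8 6 5)
pos 9: 0 → miss, evict 3, frames (9 8 6 5 0)
pos 10: 1 → miss, evict 9, frames (8 6 5 0 1)
pos 11: 4 → miss, evict 8, frames (6 5 0 1 4)
pos 12: 1 → hit
pos 13: 3 → miss, evict 6, frames (5 0 4 1 3)
At position 13, page 6 is evicted.

6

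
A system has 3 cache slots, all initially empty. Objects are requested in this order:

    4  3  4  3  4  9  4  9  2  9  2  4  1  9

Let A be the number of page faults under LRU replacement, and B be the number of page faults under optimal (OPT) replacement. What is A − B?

Under LRU: F F . . . F . . F . . . F F → 6 faults.
Under OPT: F F . . . F . . F . . . F . → 5 faults.
A − B = 6 − 5 = 1.

1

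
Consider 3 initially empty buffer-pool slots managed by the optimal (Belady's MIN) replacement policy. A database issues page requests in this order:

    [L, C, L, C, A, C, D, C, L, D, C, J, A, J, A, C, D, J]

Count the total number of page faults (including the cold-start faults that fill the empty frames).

L -> miss, frames [L]
C -> miss, frames [L, C]
L -> hit
C -> hit
A -> miss, frames [L, C, A]
C -> hit
D -> miss, evict A, frames [L, C, D]
C -> hit
L -> hit
D -> hit
C -> hit
J -> miss, evict L, frames [C, D, J]
A -> miss, evict D, frames [C, J, A]
J -> hit
A -> hit
C -> hit
D -> miss, evict A, frames [C, J, D]
J -> hit
Page faults: 7.

7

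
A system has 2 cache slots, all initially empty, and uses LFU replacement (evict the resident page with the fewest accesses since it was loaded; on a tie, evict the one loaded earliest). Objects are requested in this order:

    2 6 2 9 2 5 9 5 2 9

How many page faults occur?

2: fault, frames {2}
6: fault, frames {2,6}
2: hit
9: fault, evict 6, frames {2,9}
2: hit
5: fault, evict 9, frames {2,5}
9: fault, evict 5, frames {2,9}
5: fault, evict 9, frames {2,5}
2: hit
9: fault, evict 5, frames {2,9}
Page faults: 7.

7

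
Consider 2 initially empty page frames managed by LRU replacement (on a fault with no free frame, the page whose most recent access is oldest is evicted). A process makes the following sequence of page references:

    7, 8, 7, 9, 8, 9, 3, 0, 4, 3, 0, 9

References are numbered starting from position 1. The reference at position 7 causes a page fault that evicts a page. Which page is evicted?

8

pos 1: 7: miss, frames {7}
pos 2: 8: miss, frames {7,8}
pos 3: 7: hit
pos 4: 9: miss, evict 8, frames {7,9}
pos 5: 8: miss, evict 7, frames {9,8}
pos 6: 9: hit
pos 7: 3: miss, evict 8, frames {9,3}
At position 7, page 8 is evicted.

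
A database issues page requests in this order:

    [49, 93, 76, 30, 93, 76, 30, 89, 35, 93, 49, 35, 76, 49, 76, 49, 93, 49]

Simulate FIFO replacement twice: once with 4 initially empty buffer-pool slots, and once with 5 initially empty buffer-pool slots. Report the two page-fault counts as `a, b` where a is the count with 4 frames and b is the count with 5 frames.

4 frames: F F F F . . . F F F F . F . . . . . → 9 faults.
5 frames: F F F F . . . F F . F . . . . . F . → 8 faults.
8 < 9: adding a frame reduced faults, as is typical.

9, 8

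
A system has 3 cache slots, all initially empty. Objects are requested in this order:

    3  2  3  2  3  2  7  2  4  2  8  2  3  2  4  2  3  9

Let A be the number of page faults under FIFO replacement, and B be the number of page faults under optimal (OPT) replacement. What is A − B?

2

Under FIFO: F F . . . . F . F . F F F . F . . F → 9 faults.
Under OPT: F F . . . . F . F . F . . . F . . F → 7 faults.
A − B = 9 − 7 = 2.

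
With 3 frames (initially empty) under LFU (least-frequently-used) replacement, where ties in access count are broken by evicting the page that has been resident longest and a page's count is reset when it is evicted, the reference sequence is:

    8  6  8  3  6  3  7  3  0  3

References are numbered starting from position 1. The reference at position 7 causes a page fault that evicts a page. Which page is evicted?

8

pos 1: 8: fault, frames (8)
pos 2: 6: fault, frames (8 6)
pos 3: 8: hit
pos 4: 3: fault, frames (8 6 3)
pos 5: 6: hit
pos 6: 3: hit
pos 7: 7: fault, evict 8, frames (6 3 7)
At position 7, page 8 is evicted.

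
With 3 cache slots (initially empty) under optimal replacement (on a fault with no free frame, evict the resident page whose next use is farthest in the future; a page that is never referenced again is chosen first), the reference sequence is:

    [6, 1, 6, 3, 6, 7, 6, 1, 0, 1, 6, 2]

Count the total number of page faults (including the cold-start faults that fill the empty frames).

6 -> fault, frames {6}
1 -> fault, frames {6,1}
6 -> hit
3 -> fault, frames {6,1,3}
6 -> hit
7 -> fault, evict 3, frames {6,1,7}
6 -> hit
1 -> hit
0 -> fault, evict 7, frames {6,1,0}
1 -> hit
6 -> hit
2 -> fault, evict 0, frames {6,1,2}
Page faults: 6.

6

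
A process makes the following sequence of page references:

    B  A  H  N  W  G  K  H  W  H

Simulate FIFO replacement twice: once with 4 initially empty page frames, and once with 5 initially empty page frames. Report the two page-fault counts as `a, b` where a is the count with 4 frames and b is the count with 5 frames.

8, 7

4 frames: F F F F F F F F . . → 8 faults.
5 frames: F F F F F F F . . . → 7 faults.
7 < 8: adding a frame reduced faults, as is typical.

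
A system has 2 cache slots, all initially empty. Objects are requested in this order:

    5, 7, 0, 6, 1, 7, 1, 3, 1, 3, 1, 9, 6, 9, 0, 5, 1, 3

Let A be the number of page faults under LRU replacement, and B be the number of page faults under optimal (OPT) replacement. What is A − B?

Under LRU: F F F F F F . F . . . F F . F F F F → 13 faults.
Under OPT: F F F F F . . F . . . F F . F F F F → 12 faults.
A − B = 13 − 12 = 1.

1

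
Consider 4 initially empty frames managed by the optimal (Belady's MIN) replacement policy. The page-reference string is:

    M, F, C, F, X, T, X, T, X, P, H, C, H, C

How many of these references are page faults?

7

M: miss, frames [M]
F: miss, frames [M, F]
C: miss, frames [M, F, C]
F: hit
X: miss, frames [M, F, C, X]
T: miss, evict F, frames [M, C, X, T]
X: hit
T: hit
X: hit
P: miss, evict T, frames [M, C, X, P]
H: miss, evict P, frames [M, C, X, H]
C: hit
H: hit
C: hit
Page faults: 7.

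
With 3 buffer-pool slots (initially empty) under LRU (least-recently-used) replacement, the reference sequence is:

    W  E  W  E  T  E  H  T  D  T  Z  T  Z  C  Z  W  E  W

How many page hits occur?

W → fault, frames {W}
E → fault, frames {W,E}
W → hit
E → hit
T → fault, frames {W,E,T}
E → hit
H → fault, evict W, frames {T,E,H}
T → hit
D → fault, evict E, frames {H,T,D}
T → hit
Z → fault, evict H, frames {D,T,Z}
T → hit
Z → hit
C → fault, evict D, frames {T,Z,C}
Z → hit
W → fault, evict T, frames {C,Z,W}
E → fault, evict C, frames {Z,W,E}
W → hit
Hits: 9.

9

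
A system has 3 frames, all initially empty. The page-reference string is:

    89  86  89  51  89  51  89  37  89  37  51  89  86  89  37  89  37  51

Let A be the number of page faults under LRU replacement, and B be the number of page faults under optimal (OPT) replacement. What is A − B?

Under LRU: F F . F . . . F . . . . F . F . . F → 7 faults.
Under OPT: F F . F . . . F . . . . F . . . . F → 6 faults.
A − B = 7 − 6 = 1.

1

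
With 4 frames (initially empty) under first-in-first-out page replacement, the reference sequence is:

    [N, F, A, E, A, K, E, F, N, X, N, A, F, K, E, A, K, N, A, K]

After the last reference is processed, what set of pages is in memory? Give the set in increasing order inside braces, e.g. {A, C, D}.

N -> miss, frames {N}
F -> miss, frames {N,F}
A -> miss, frames {N,F,A}
E -> miss, frames {N,F,A,E}
A -> hit
K -> miss, evict N, frames {F,A,E,K}
E -> hit
F -> hit
N -> miss, evict F, frames {A,E,K,N}
X -> miss, evict A, frames {E,K,N,X}
N -> hit
A -> miss, evict E, frames {K,N,X,A}
F -> miss, evict K, frames {N,X,A,F}
K -> miss, evict N, frames {X,A,F,K}
E -> miss, evict X, frames {A,F,K,E}
A -> hit
K -> hit
N -> miss, evict A, frames {F,K,E,N}
A -> miss, evict F, frames {K,E,N,A}
K -> hit

{A, E, K, N}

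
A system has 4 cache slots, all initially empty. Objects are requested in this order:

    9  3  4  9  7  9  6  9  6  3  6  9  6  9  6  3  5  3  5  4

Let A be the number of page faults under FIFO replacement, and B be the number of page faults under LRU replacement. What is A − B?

Under FIFO: F F F . F . F F . F . . . . . . F . . F → 9 faults.
Under LRU: F F F . F . F . . F . . . . . . F . . F → 8 faults.
A − B = 9 − 8 = 1.

1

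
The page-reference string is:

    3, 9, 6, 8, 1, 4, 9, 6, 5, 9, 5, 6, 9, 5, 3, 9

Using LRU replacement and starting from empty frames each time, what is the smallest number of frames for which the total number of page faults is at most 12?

3

f=1: 16 faults
f=2: 15 faults
f=3: 10 faults
f=4: 10 faults
f=5: 8 faults
f=6: 8 faults
f=7: 7 faults
Smallest f with faults ≤ 12 is 3.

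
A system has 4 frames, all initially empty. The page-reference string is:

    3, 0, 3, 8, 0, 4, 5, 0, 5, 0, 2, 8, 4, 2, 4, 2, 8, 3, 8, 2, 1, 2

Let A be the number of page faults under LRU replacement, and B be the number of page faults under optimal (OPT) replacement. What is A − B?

Under LRU: F F . F . F F . . . F F F . . . . F . . F . → 10 faults.
Under OPT: F F . F . F F . . . F . . . . . . F . . F . → 8 faults.
A − B = 10 − 8 = 2.

2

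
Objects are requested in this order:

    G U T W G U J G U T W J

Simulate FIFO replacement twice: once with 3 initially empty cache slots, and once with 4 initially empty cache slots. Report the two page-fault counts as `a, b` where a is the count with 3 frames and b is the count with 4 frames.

9, 10

3 frames: F F F F F F F . . F F . → 9 faults.
4 frames: F F F F . . F F F F F F → 10 faults.
10 > 9: adding a frame increased faults — Belady's anomaly.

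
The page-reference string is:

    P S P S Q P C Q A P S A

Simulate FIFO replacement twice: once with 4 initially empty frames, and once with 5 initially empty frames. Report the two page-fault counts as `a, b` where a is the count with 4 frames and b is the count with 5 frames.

7, 5

4 frames: F F . . F . F . F F F . → 7 faults.
5 frames: F F . . F . F . F . . . → 5 faults.
5 < 7: adding a frame reduced faults, as is typical.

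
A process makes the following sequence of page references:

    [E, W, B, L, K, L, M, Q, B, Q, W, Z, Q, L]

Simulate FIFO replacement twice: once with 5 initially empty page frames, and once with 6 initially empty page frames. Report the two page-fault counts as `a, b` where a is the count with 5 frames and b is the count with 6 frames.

10, 8

5 frames: F F F F F . F F . . F F . F → 10 faults.
6 frames: F F F F F . F F . . . F . . → 8 faults.
8 < 10: adding a frame reduced faults, as is typical.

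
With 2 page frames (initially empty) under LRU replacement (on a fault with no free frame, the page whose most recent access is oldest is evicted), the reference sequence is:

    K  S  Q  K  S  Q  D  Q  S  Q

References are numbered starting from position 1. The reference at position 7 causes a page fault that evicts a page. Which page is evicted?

pos 1: K → miss, frames [K]
pos 2: S → miss, frames [K, S]
pos 3: Q → miss, evict K, frames [S, Q]
pos 4: K → miss, evict S, frames [Q, K]
pos 5: S → miss, evict Q, frames [K, S]
pos 6: Q → miss, evict K, frames [S, Q]
pos 7: D → miss, evict S, frames [Q, D]
At position 7, page S is evicted.

S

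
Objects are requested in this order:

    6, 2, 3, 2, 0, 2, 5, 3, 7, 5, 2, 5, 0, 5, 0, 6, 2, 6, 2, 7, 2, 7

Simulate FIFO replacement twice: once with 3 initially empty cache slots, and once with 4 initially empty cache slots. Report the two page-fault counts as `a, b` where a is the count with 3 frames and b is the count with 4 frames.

12, 8

3 frames: F F F . F . F . F . F . F F . F F . . F . . → 12 faults.
4 frames: F F F . F . F . F . F . . . . F . . . . . . → 8 faults.
8 < 12: adding a frame reduced faults, as is typical.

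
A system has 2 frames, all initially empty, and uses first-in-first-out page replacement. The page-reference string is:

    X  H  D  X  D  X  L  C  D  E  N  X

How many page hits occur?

X: miss, frames [X]
H: miss, frames [X, H]
D: miss, evict X, frames [H, D]
X: miss, evict H, frames [D, X]
D: hit
X: hit
L: miss, evict D, frames [X, L]
C: miss, evict X, frames [L, C]
D: miss, evict L, frames [C, D]
E: miss, evict C, frames [D, E]
N: miss, evict D, frames [E, N]
X: miss, evict E, frames [N, X]
Hits: 2.

2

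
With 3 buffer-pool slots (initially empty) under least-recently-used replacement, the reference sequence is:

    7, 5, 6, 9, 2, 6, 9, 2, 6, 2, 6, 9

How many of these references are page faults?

7 → miss, frames [7]
5 → miss, frames [7, 5]
6 → miss, frames [7, 5, 6]
9 → miss, evict 7, frames [5, 6, 9]
2 → miss, evict 5, frames [6, 9, 2]
6 → hit
9 → hit
2 → hit
6 → hit
2 → hit
6 → hit
9 → hit
Page faults: 5.

5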